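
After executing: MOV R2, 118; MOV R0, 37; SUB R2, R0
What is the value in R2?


Register state trace:
  MOV R2, 118  → R2 = 118
  MOV R0, 37  → R0 = 37
  SUB R2, R0  → R2 = 118 - 37 = 81
Final: R2 = 81

81


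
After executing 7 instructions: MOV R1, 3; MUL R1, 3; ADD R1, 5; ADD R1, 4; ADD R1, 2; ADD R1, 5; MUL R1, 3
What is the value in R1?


Register state trace:
  MOV R1, 3  → R1 = 3
  MUL R1, 3  → R1 = 3 * 3 = 9
  ADD R1, 5  → R1 = 9 + 5 = 14
  ADD R1, 4  → R1 = 14 + 4 = 18
  ADD R1, 2  → R1 = 18 + 2 = 20
  ADD R1, 5  → R1 = 20 + 5 = 25
  MUL R1, 3  → R1 = 25 * 3 = 75
Final: R1 = 75

75


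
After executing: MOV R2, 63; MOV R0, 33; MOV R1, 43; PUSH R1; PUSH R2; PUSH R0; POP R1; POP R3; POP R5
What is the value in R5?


Stack trace (top is rightmost):
  MOV R2, 63  → R2 = 63
  MOV R0, 33  → R0 = 33
  MOV R1, 43  → R1 = 43
  PUSH R1  → stack: [43]
  PUSH R2  → stack: [43, 63]
  PUSH R0  → stack: [43, 63, 33]
  POP R1  → R1 = 33, stack: [43, 63]
  POP R3  → R3 = 63, stack: [43]
  POP R5  → R5 = 43, stack: []
Final: R5 = 43

43


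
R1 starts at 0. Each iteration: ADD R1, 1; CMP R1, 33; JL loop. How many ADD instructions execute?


Loop trace (R1 starts at 0, target 33, step 1):
  ADD #1: R1 = 0 + 1 = 1  → 1 < 33, loop
  ADD #2: R1 = 1 + 1 = 2  → 2 < 33, loop
  ADD #3: R1 = 2 + 1 = 3  → 3 < 33, loop
  ADD #4: R1 = 3 + 1 = 4  → 4 < 33, loop
  ADD #5: R1 = 4 + 1 = 5  → 5 < 33, loop
  ADD #6: R1 = 5 + 1 = 6  → 6 < 33, loop
  ADD #7: R1 = 6 + 1 = 7  → 7 < 33, loop
  ADD #8: R1 = 7 + 1 = 8  → 8 < 33, loop
  ADD #9: R1 = 8 + 1 = 9  → 9 < 33, loop
  ADD #10: R1 = 9 + 1 = 10  → 10 < 33, loop
  ADD #11: R1 = 10 + 1 = 11  → 11 < 33, loop
  ADD #12: R1 = 11 + 1 = 12  → 12 < 33, loop
  ADD #13: R1 = 12 + 1 = 13  → 13 < 33, loop
  ADD #14: R1 = 13 + 1 = 14  → 14 < 33, loop
  ADD #15: R1 = 14 + 1 = 15  → 15 < 33, loop
  ADD #16: R1 = 15 + 1 = 16  → 16 < 33, loop
  ADD #17: R1 = 16 + 1 = 17  → 17 < 33, loop
  ADD #18: R1 = 17 + 1 = 18  → 18 < 33, loop
  ADD #19: R1 = 18 + 1 = 19  → 19 < 33, loop
  ADD #20: R1 = 19 + 1 = 20  → 20 < 33, loop
  ADD #21: R1 = 20 + 1 = 21  → 21 < 33, loop
  ADD #22: R1 = 21 + 1 = 22  → 22 < 33, loop
  ADD #23: R1 = 22 + 1 = 23  → 23 < 33, loop
  ADD #24: R1 = 23 + 1 = 24  → 24 < 33, loop
  ADD #25: R1 = 24 + 1 = 25  → 25 < 33, loop
  ADD #26: R1 = 25 + 1 = 26  → 26 < 33, loop
  ADD #27: R1 = 26 + 1 = 27  → 27 < 33, loop
  ADD #28: R1 = 27 + 1 = 28  → 28 < 33, loop
  ADD #29: R1 = 28 + 1 = 29  → 29 < 33, loop
  ADD #30: R1 = 29 + 1 = 30  → 30 < 33, loop
  ADD #31: R1 = 30 + 1 = 31  → 31 < 33, loop
  ADD #32: R1 = 31 + 1 = 32  → 32 < 33, loop
  ADD #33: R1 = 32 + 1 = 33  → 33 >= 33, exit
Total ADD instructions: 33

33


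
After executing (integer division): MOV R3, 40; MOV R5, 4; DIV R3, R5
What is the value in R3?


Register state trace:
  MOV R3, 40  → R3 = 40
  MOV R5, 4  → R5 = 4
  DIV R3, R5  → R3 = 40 // 4 = 10
Final: R3 = 10

10


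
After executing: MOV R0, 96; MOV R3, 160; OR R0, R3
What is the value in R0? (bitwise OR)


Register state trace:
  MOV R0, 96  → R0 = 96 (0b01100000)
  MOV R3, 160  → R3 = 160 (0b10100000)
  OR R0, R3   → R0 = 96 OR 160 = 224 (0b11100000)
Final: R0 = 224

224


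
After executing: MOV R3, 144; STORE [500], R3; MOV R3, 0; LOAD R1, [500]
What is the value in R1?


Register and memory trace:
  MOV R3, 144  → R3 = 144
  STORE [500], R3  → mem[500] = 144
  MOV R3, 0  → R3 = 0
  LOAD R1, [500]  → R1 = mem[500] = 144
Final: R1 = 144

144


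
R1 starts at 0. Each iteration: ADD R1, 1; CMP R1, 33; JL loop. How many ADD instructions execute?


Loop trace (R1 starts at 0, target 33, step 1):
  ADD #1: R1 = 0 + 1 = 1  → 1 < 33, loop
  ADD #2: R1 = 1 + 1 = 2  → 2 < 33, loop
  ADD #3: R1 = 2 + 1 = 3  → 3 < 33, loop
  ADD #4: R1 = 3 + 1 = 4  → 4 < 33, loop
  ADD #5: R1 = 4 + 1 = 5  → 5 < 33, loop
  ADD #6: R1 = 5 + 1 = 6  → 6 < 33, loop
  ADD #7: R1 = 6 + 1 = 7  → 7 < 33, loop
  ADD #8: R1 = 7 + 1 = 8  → 8 < 33, loop
  ADD #9: R1 = 8 + 1 = 9  → 9 < 33, loop
  ADD #10: R1 = 9 + 1 = 10  → 10 < 33, loop
  ADD #11: R1 = 10 + 1 = 11  → 11 < 33, loop
  ADD #12: R1 = 11 + 1 = 12  → 12 < 33, loop
  ADD #13: R1 = 12 + 1 = 13  → 13 < 33, loop
  ADD #14: R1 = 13 + 1 = 14  → 14 < 33, loop
  ADD #15: R1 = 14 + 1 = 15  → 15 < 33, loop
  ADD #16: R1 = 15 + 1 = 16  → 16 < 33, loop
  ADD #17: R1 = 16 + 1 = 17  → 17 < 33, loop
  ADD #18: R1 = 17 + 1 = 18  → 18 < 33, loop
  ADD #19: R1 = 18 + 1 = 19  → 19 < 33, loop
  ADD #20: R1 = 19 + 1 = 20  → 20 < 33, loop
  ADD #21: R1 = 20 + 1 = 21  → 21 < 33, loop
  ADD #22: R1 = 21 + 1 = 22  → 22 < 33, loop
  ADD #23: R1 = 22 + 1 = 23  → 23 < 33, loop
  ADD #24: R1 = 23 + 1 = 24  → 24 < 33, loop
  ADD #25: R1 = 24 + 1 = 25  → 25 < 33, loop
  ADD #26: R1 = 25 + 1 = 26  → 26 < 33, loop
  ADD #27: R1 = 26 + 1 = 27  → 27 < 33, loop
  ADD #28: R1 = 27 + 1 = 28  → 28 < 33, loop
  ADD #29: R1 = 28 + 1 = 29  → 29 < 33, loop
  ADD #30: R1 = 29 + 1 = 30  → 30 < 33, loop
  ADD #31: R1 = 30 + 1 = 31  → 31 < 33, loop
  ADD #32: R1 = 31 + 1 = 32  → 32 < 33, loop
  ADD #33: R1 = 32 + 1 = 33  → 33 >= 33, exit
Total ADD instructions: 33

33


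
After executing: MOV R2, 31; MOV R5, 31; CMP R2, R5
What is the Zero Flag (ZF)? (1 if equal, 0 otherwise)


Register state trace:
  MOV R2, 31  → R2 = 31
  MOV R5, 31  → R5 = 31
  CMP R2, R5  → computes 31 - 31 = 0
  Result is zero, so values are equal
ZF = 1

1


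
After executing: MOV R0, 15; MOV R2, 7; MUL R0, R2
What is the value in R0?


Register state trace:
  MOV R0, 15  → R0 = 15
  MOV R2, 7  → R2 = 7
  MUL R0, R2  → R0 = 15 * 7 = 105
Final: R0 = 105

105


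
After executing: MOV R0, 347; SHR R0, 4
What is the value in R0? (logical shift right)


Register state trace:
  MOV R0, 347  → R0 = 347
  SHR R0, 4  → R0 = 347 >> 4 = 347 // 2^4 = 21
Final: R0 = 21

21


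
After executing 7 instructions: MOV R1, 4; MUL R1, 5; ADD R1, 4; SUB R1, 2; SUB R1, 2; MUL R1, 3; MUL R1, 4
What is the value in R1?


Register state trace:
  MOV R1, 4  → R1 = 4
  MUL R1, 5  → R1 = 4 * 5 = 20
  ADD R1, 4  → R1 = 20 + 4 = 24
  SUB R1, 2  → R1 = 24 - 2 = 22
  SUB R1, 2  → R1 = 22 - 2 = 20
  MUL R1, 3  → R1 = 20 * 3 = 60
  MUL R1, 4  → R1 = 60 * 4 = 240
Final: R1 = 240

240


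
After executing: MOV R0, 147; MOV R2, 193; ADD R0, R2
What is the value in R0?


Register state trace:
  MOV R0, 147  → R0 = 147
  MOV R2, 193  → R2 = 193
  ADD R0, R2  → R0 = 147 + 193 = 340
Final: R0 = 340

340


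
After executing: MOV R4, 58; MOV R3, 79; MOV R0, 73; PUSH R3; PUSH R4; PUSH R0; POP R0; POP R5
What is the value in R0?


Stack trace (top is rightmost):
  MOV R4, 58  → R4 = 58
  MOV R3, 79  → R3 = 79
  MOV R0, 73  → R0 = 73
  PUSH R3  → stack: [79]
  PUSH R4  → stack: [79, 58]
  PUSH R0  → stack: [79, 58, 73]
  POP R0  → R0 = 73, stack: [79, 58]
  POP R5  → R5 = 58, stack: [79]
Final: R0 = 73

73


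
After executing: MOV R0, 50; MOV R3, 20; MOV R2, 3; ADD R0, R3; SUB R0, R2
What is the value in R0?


Register state trace:
  MOV R0, 50  → R0 = 50
  MOV R3, 20  → R3 = 20
  MOV R2, 3  → R2 = 3
  ADD R0, R3  → R0 = 50 + 20 = 70
  SUB R0, R2  → R0 = 70 - 3 = 67
Final: R0 = 67

67


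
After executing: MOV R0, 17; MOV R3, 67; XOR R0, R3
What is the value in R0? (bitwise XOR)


Register state trace:
  MOV R0, 17  → R0 = 17 (0b00010001)
  MOV R3, 67  → R3 = 67 (0b01000011)
  XOR R0, R3  → R0 = 17 XOR 67 = 82 (0b01010010)
Final: R0 = 82

82


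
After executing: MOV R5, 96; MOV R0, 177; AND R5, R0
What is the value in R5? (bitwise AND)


Register state trace:
  MOV R5, 96  → R5 = 96 (0b01100000)
  MOV R0, 177  → R0 = 177 (0b10110001)
  AND R5, R0  → R5 = 96 AND 177 = 32 (0b00100000)
Final: R5 = 32

32


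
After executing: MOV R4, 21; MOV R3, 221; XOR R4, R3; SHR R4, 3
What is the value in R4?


Register state trace:
  MOV R4, 21  → R4 = 21 (0b00010101)
  MOV R3, 221  → R3 = 221 (0b11011101)
  XOR R4, R3  → R4 = 21 XOR 221 = 200 (0b11001000)
  SHR R4, 3  → R4 = 200 >> 3 = 25
Final: R4 = 25

25


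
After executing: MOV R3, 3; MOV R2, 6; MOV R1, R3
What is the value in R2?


Register state trace:
  MOV R3, 3  → R3 = 3
  MOV R2, 6  → R2 = 6
  MOV R1, R3  → R1 = 3
Final: R2 = 6

6


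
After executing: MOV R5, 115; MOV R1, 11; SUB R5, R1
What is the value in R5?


Register state trace:
  MOV R5, 115  → R5 = 115
  MOV R1, 11  → R1 = 11
  SUB R5, R1  → R5 = 115 - 11 = 104
Final: R5 = 104

104


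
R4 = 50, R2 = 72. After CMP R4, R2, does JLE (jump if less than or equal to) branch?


Trace:
  R4 = 50, R2 = 72
  CMP R4, R2  → compares 50 vs 72
  JLE checks: is 50 less than or equal to 72?
  50 < 72, so condition is true
Branch taken: Yes

Yes


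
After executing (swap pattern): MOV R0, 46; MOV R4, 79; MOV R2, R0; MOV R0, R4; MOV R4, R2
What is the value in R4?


Register state trace (swap pattern):
  MOV R0, 46  → R0 = 46
  MOV R4, 79  → R4 = 79
  MOV R2, R0  → R2 = 46  (save R0)
  MOV R0, R4  → R0 = 79  (R0 gets R4's value)
  MOV R4, R2  → R4 = 46  (R4 gets saved value)
Final: R4 = 46

46


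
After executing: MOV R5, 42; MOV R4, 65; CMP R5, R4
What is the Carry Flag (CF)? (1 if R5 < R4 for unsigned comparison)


Register state trace:
  MOV R5, 42  → R5 = 42
  MOV R4, 65  → R4 = 65
  CMP R5, R4  → unsigned 42 - 65: borrow occurs
  42 < 65, so CF = 1
CF = 1

1


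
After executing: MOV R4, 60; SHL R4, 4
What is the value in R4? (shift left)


Register state trace:
  MOV R4, 60  → R4 = 60
  SHL R4, 4  → R4 = 60 << 4 = 60 * 2^4 = 960
Final: R4 = 960

960


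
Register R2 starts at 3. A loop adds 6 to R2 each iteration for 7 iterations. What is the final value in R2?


Starting value: R2 = 3
  Iter 1: R2 = 3 + 6 = 9
  Iter 2: R2 = 9 + 6 = 15
  Iter 3: R2 = 15 + 6 = 21
  Iter 4: R2 = 21 + 6 = 27
  Iter 5: R2 = 27 + 6 = 33
  Iter 6: R2 = 33 + 6 = 39
  Iter 7: R2 = 39 + 6 = 45
Final: R2 = 45

45


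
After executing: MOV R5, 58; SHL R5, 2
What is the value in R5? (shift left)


Register state trace:
  MOV R5, 58  → R5 = 58
  SHL R5, 2  → R5 = 58 << 2 = 58 * 2^2 = 232
Final: R5 = 232

232


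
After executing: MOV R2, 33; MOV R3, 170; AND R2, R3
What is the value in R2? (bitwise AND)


Register state trace:
  MOV R2, 33  → R2 = 33 (0b00100001)
  MOV R3, 170  → R3 = 170 (0b10101010)
  AND R2, R3  → R2 = 33 AND 170 = 32 (0b00100000)
Final: R2 = 32

32


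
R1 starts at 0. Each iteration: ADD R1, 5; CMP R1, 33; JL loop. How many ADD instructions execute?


Loop trace (R1 starts at 0, target 33, step 5):
  ADD #1: R1 = 0 + 5 = 5  → 5 < 33, loop
  ADD #2: R1 = 5 + 5 = 10  → 10 < 33, loop
  ADD #3: R1 = 10 + 5 = 15  → 15 < 33, loop
  ADD #4: R1 = 15 + 5 = 20  → 20 < 33, loop
  ADD #5: R1 = 20 + 5 = 25  → 25 < 33, loop
  ADD #6: R1 = 25 + 5 = 30  → 30 < 33, loop
  ADD #7: R1 = 30 + 5 = 35  → 35 >= 33, exit
Total ADD instructions: 7

7


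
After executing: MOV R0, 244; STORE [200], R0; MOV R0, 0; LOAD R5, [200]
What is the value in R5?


Register and memory trace:
  MOV R0, 244  → R0 = 244
  STORE [200], R0  → mem[200] = 244
  MOV R0, 0  → R0 = 0
  LOAD R5, [200]  → R5 = mem[200] = 244
Final: R5 = 244

244


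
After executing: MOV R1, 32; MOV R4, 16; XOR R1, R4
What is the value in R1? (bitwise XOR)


Register state trace:
  MOV R1, 32  → R1 = 32 (0b00100000)
  MOV R4, 16  → R4 = 16 (0b00010000)
  XOR R1, R4  → R1 = 32 XOR 16 = 48 (0b00110000)
Final: R1 = 48

48


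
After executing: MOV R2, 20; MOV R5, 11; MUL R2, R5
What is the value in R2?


Register state trace:
  MOV R2, 20  → R2 = 20
  MOV R5, 11  → R5 = 11
  MUL R2, R5  → R2 = 20 * 11 = 220
Final: R2 = 220

220


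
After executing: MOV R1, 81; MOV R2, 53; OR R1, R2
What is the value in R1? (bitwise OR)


Register state trace:
  MOV R1, 81  → R1 = 81 (0b01010001)
  MOV R2, 53  → R2 = 53 (0b00110101)
  OR R1, R2   → R1 = 81 OR 53 = 117 (0b01110101)
Final: R1 = 117

117


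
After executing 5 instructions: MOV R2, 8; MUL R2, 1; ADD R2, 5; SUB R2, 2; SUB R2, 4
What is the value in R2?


Register state trace:
  MOV R2, 8  → R2 = 8
  MUL R2, 1  → R2 = 8 * 1 = 8
  ADD R2, 5  → R2 = 8 + 5 = 13
  SUB R2, 2  → R2 = 13 - 2 = 11
  SUB R2, 4  → R2 = 11 - 4 = 7
Final: R2 = 7

7


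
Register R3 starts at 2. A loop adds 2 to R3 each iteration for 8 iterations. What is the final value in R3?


Starting value: R3 = 2
  Iter 1: R3 = 2 + 2 = 4
  Iter 2: R3 = 4 + 2 = 6
  Iter 3: R3 = 6 + 2 = 8
  Iter 4: R3 = 8 + 2 = 10
  Iter 5: R3 = 10 + 2 = 12
  Iter 6: R3 = 12 + 2 = 14
  Iter 7: R3 = 14 + 2 = 16
  Iter 8: R3 = 16 + 2 = 18
Final: R3 = 18

18


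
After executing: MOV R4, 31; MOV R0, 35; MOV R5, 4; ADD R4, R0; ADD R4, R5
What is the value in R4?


Register state trace:
  MOV R4, 31  → R4 = 31
  MOV R0, 35  → R0 = 35
  MOV R5, 4  → R5 = 4
  ADD R4, R0  → R4 = 31 + 35 = 66
  ADD R4, R5  → R4 = 66 + 4 = 70
Final: R4 = 70

70


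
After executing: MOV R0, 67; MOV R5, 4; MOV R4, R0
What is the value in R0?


Register state trace:
  MOV R0, 67  → R0 = 67
  MOV R5, 4  → R5 = 4
  MOV R4, R0  → R4 = 67
Final: R0 = 67

67


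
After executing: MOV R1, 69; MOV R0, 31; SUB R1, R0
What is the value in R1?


Register state trace:
  MOV R1, 69  → R1 = 69
  MOV R0, 31  → R0 = 31
  SUB R1, R0  → R1 = 69 - 31 = 38
Final: R1 = 38

38


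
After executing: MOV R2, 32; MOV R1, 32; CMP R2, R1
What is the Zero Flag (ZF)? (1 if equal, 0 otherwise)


Register state trace:
  MOV R2, 32  → R2 = 32
  MOV R1, 32  → R1 = 32
  CMP R2, R1  → computes 32 - 32 = 0
  Result is zero, so values are equal
ZF = 1

1


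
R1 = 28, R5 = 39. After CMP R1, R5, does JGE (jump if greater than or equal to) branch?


Trace:
  R1 = 28, R5 = 39
  CMP R1, R5  → compares 28 vs 39
  JGE checks: is 28 greater than or equal to 39?
  28 < 39, so condition is false
Branch taken: No

No


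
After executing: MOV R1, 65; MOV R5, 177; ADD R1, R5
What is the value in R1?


Register state trace:
  MOV R1, 65  → R1 = 65
  MOV R5, 177  → R5 = 177
  ADD R1, R5  → R1 = 65 + 177 = 242
Final: R1 = 242

242


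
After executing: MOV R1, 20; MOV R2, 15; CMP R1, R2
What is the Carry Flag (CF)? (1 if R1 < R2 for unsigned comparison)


Register state trace:
  MOV R1, 20  → R1 = 20
  MOV R2, 15  → R2 = 15
  CMP R1, R2  → unsigned 20 - 15: no borrow
  20 >= 15, so CF = 0
CF = 0

0


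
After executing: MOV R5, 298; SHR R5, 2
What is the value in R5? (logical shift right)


Register state trace:
  MOV R5, 298  → R5 = 298
  SHR R5, 2  → R5 = 298 >> 2 = 298 // 2^2 = 74
Final: R5 = 74

74


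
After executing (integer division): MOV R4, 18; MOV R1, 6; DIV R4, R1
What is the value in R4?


Register state trace:
  MOV R4, 18  → R4 = 18
  MOV R1, 6  → R1 = 6
  DIV R4, R1  → R4 = 18 // 6 = 3
Final: R4 = 3

3


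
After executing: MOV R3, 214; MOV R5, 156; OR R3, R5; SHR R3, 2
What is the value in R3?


Register state trace:
  MOV R3, 214  → R3 = 214 (0b11010110)
  MOV R5, 156  → R5 = 156 (0b10011100)
  OR R3, R5  → R3 = 214 OR 156 = 222 (0b11011110)
  SHR R3, 2  → R3 = 222 >> 2 = 55
Final: R3 = 55

55


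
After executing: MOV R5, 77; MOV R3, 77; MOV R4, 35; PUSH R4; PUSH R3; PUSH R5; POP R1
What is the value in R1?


Stack trace (top is rightmost):
  MOV R5, 77  → R5 = 77
  MOV R3, 77  → R3 = 77
  MOV R4, 35  → R4 = 35
  PUSH R4  → stack: [35]
  PUSH R3  → stack: [35, 77]
  PUSH R5  → stack: [35, 77, 77]
  POP R1  → R1 = 77, stack: [35, 77]
Final: R1 = 77

77


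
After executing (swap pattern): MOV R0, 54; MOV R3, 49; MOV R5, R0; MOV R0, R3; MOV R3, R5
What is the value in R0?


Register state trace (swap pattern):
  MOV R0, 54  → R0 = 54
  MOV R3, 49  → R3 = 49
  MOV R5, R0  → R5 = 54  (save R0)
  MOV R0, R3  → R0 = 49  (R0 gets R3's value)
  MOV R3, R5  → R3 = 54  (R3 gets saved value)
Final: R0 = 49

49


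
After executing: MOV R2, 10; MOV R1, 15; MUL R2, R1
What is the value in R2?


Register state trace:
  MOV R2, 10  → R2 = 10
  MOV R1, 15  → R1 = 15
  MUL R2, R1  → R2 = 10 * 15 = 150
Final: R2 = 150

150


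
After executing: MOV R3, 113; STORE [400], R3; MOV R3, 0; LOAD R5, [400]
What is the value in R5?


Register and memory trace:
  MOV R3, 113  → R3 = 113
  STORE [400], R3  → mem[400] = 113
  MOV R3, 0  → R3 = 0
  LOAD R5, [400]  → R5 = mem[400] = 113
Final: R5 = 113

113


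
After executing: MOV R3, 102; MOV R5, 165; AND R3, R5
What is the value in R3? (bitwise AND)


Register state trace:
  MOV R3, 102  → R3 = 102 (0b01100110)
  MOV R5, 165  → R5 = 165 (0b10100101)
  AND R3, R5  → R3 = 102 AND 165 = 36 (0b00100100)
Final: R3 = 36

36


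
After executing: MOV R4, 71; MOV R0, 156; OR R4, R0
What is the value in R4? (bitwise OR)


Register state trace:
  MOV R4, 71  → R4 = 71 (0b01000111)
  MOV R0, 156  → R0 = 156 (0b10011100)
  OR R4, R0   → R4 = 71 OR 156 = 223 (0b11011111)
Final: R4 = 223

223


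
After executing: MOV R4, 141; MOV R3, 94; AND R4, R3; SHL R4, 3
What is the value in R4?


Register state trace:
  MOV R4, 141  → R4 = 141 (0b10001101)
  MOV R3, 94  → R3 = 94 (0b01011110)
  AND R4, R3  → R4 = 141 AND 94 = 12 (0b00001100)
  SHL R4, 3  → R4 = 12 << 3 = 96
Final: R4 = 96

96


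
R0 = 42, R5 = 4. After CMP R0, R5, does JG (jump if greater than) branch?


Trace:
  R0 = 42, R5 = 4
  CMP R0, R5  → compares 42 vs 4
  JG checks: is 42 greater than 4?
  42 > 4, so condition is true
Branch taken: Yes

Yes


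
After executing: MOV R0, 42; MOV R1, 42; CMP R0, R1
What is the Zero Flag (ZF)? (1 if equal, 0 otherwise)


Register state trace:
  MOV R0, 42  → R0 = 42
  MOV R1, 42  → R1 = 42
  CMP R0, R1  → computes 42 - 42 = 0
  Result is zero, so values are equal
ZF = 1

1


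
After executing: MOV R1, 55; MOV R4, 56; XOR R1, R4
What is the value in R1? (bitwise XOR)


Register state trace:
  MOV R1, 55  → R1 = 55 (0b00110111)
  MOV R4, 56  → R4 = 56 (0b00111000)
  XOR R1, R4  → R1 = 55 XOR 56 = 15 (0b00001111)
Final: R1 = 15

15


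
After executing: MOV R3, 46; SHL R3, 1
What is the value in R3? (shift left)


Register state trace:
  MOV R3, 46  → R3 = 46
  SHL R3, 1  → R3 = 46 << 1 = 46 * 2^1 = 92
Final: R3 = 92

92


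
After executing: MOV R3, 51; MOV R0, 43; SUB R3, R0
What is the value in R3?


Register state trace:
  MOV R3, 51  → R3 = 51
  MOV R0, 43  → R0 = 43
  SUB R3, R0  → R3 = 51 - 43 = 8
Final: R3 = 8

8


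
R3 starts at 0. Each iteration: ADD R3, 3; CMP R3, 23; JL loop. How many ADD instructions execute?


Loop trace (R3 starts at 0, target 23, step 3):
  ADD #1: R3 = 0 + 3 = 3  → 3 < 23, loop
  ADD #2: R3 = 3 + 3 = 6  → 6 < 23, loop
  ADD #3: R3 = 6 + 3 = 9  → 9 < 23, loop
  ADD #4: R3 = 9 + 3 = 12  → 12 < 23, loop
  ADD #5: R3 = 12 + 3 = 15  → 15 < 23, loop
  ADD #6: R3 = 15 + 3 = 18  → 18 < 23, loop
  ADD #7: R3 = 18 + 3 = 21  → 21 < 23, loop
  ADD #8: R3 = 21 + 3 = 24  → 24 >= 23, exit
Total ADD instructions: 8

8


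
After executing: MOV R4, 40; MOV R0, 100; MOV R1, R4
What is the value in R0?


Register state trace:
  MOV R4, 40  → R4 = 40
  MOV R0, 100  → R0 = 100
  MOV R1, R4  → R1 = 40
Final: R0 = 100

100


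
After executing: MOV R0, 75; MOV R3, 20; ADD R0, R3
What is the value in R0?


Register state trace:
  MOV R0, 75  → R0 = 75
  MOV R3, 20  → R3 = 20
  ADD R0, R3  → R0 = 75 + 20 = 95
Final: R0 = 95

95


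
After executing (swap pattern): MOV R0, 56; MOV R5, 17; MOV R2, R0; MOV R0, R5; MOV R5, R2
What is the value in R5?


Register state trace (swap pattern):
  MOV R0, 56  → R0 = 56
  MOV R5, 17  → R5 = 17
  MOV R2, R0  → R2 = 56  (save R0)
  MOV R0, R5  → R0 = 17  (R0 gets R5's value)
  MOV R5, R2  → R5 = 56  (R5 gets saved value)
Final: R5 = 56

56


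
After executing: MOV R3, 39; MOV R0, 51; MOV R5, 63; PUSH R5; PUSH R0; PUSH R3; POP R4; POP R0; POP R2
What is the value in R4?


Stack trace (top is rightmost):
  MOV R3, 39  → R3 = 39
  MOV R0, 51  → R0 = 51
  MOV R5, 63  → R5 = 63
  PUSH R5  → stack: [63]
  PUSH R0  → stack: [63, 51]
  PUSH R3  → stack: [63, 51, 39]
  POP R4  → R4 = 39, stack: [63, 51]
  POP R0  → R0 = 51, stack: [63]
  POP R2  → R2 = 63, stack: []
Final: R4 = 39

39


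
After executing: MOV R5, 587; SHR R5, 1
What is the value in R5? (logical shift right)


Register state trace:
  MOV R5, 587  → R5 = 587
  SHR R5, 1  → R5 = 587 >> 1 = 587 // 2^1 = 293
Final: R5 = 293

293


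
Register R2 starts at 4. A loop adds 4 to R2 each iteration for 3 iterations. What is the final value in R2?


Starting value: R2 = 4
  Iter 1: R2 = 4 + 4 = 8
  Iter 2: R2 = 8 + 4 = 12
  Iter 3: R2 = 12 + 4 = 16
Final: R2 = 16

16


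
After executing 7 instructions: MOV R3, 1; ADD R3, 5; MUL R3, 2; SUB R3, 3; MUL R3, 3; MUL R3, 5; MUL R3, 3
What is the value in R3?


Register state trace:
  MOV R3, 1  → R3 = 1
  ADD R3, 5  → R3 = 1 + 5 = 6
  MUL R3, 2  → R3 = 6 * 2 = 12
  SUB R3, 3  → R3 = 12 - 3 = 9
  MUL R3, 3  → R3 = 9 * 3 = 27
  MUL R3, 5  → R3 = 27 * 5 = 135
  MUL R3, 3  → R3 = 135 * 3 = 405
Final: R3 = 405

405


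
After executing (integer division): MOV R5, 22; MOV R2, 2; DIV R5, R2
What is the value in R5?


Register state trace:
  MOV R5, 22  → R5 = 22
  MOV R2, 2  → R2 = 2
  DIV R5, R2  → R5 = 22 // 2 = 11
Final: R5 = 11

11


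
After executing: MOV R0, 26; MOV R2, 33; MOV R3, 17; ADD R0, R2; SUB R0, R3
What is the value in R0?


Register state trace:
  MOV R0, 26  → R0 = 26
  MOV R2, 33  → R2 = 33
  MOV R3, 17  → R3 = 17
  ADD R0, R2  → R0 = 26 + 33 = 59
  SUB R0, R3  → R0 = 59 - 17 = 42
Final: R0 = 42

42


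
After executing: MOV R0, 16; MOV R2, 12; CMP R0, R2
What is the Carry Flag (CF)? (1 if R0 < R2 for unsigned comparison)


Register state trace:
  MOV R0, 16  → R0 = 16
  MOV R2, 12  → R2 = 12
  CMP R0, R2  → unsigned 16 - 12: no borrow
  16 >= 12, so CF = 0
CF = 0

0


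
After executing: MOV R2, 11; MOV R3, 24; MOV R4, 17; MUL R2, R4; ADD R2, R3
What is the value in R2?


Register state trace:
  MOV R2, 11  → R2 = 11
  MOV R3, 24  → R3 = 24
  MOV R4, 17  → R4 = 17
  MUL R2, R4  → R2 = 11 * 17 = 187
  ADD R2, R3  → R2 = 187 + 24 = 211
Final: R2 = 211

211


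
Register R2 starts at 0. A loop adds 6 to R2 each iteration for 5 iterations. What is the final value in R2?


Starting value: R2 = 0
  Iter 1: R2 = 0 + 6 = 6
  Iter 2: R2 = 6 + 6 = 12
  Iter 3: R2 = 12 + 6 = 18
  Iter 4: R2 = 18 + 6 = 24
  Iter 5: R2 = 24 + 6 = 30
Final: R2 = 30

30


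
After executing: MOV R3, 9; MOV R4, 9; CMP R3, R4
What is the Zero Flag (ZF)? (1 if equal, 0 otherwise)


Register state trace:
  MOV R3, 9  → R3 = 9
  MOV R4, 9  → R4 = 9
  CMP R3, R4  → computes 9 - 9 = 0
  Result is zero, so values are equal
ZF = 1

1


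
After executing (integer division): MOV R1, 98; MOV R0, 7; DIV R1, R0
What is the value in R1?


Register state trace:
  MOV R1, 98  → R1 = 98
  MOV R0, 7  → R0 = 7
  DIV R1, R0  → R1 = 98 // 7 = 14
Final: R1 = 14

14


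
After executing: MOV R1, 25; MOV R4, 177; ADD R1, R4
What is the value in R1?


Register state trace:
  MOV R1, 25  → R1 = 25
  MOV R4, 177  → R4 = 177
  ADD R1, R4  → R1 = 25 + 177 = 202
Final: R1 = 202

202


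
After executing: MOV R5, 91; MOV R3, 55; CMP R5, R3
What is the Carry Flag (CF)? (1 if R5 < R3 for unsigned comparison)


Register state trace:
  MOV R5, 91  → R5 = 91
  MOV R3, 55  → R3 = 55
  CMP R5, R3  → unsigned 91 - 55: no borrow
  91 >= 55, so CF = 0
CF = 0

0


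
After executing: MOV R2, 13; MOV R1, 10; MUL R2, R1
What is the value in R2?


Register state trace:
  MOV R2, 13  → R2 = 13
  MOV R1, 10  → R1 = 10
  MUL R2, R1  → R2 = 13 * 10 = 130
Final: R2 = 130

130


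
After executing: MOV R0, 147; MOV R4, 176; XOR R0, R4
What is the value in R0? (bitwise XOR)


Register state trace:
  MOV R0, 147  → R0 = 147 (0b10010011)
  MOV R4, 176  → R4 = 176 (0b10110000)
  XOR R0, R4  → R0 = 147 XOR 176 = 35 (0b00100011)
Final: R0 = 35

35


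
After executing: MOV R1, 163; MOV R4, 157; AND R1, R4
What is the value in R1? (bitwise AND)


Register state trace:
  MOV R1, 163  → R1 = 163 (0b10100011)
  MOV R4, 157  → R4 = 157 (0b10011101)
  AND R1, R4  → R1 = 163 AND 157 = 129 (0b10000001)
Final: R1 = 129

129


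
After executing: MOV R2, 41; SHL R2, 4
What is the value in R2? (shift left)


Register state trace:
  MOV R2, 41  → R2 = 41
  SHL R2, 4  → R2 = 41 << 4 = 41 * 2^4 = 656
Final: R2 = 656

656


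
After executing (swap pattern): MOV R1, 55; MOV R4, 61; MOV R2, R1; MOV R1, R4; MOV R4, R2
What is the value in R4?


Register state trace (swap pattern):
  MOV R1, 55  → R1 = 55
  MOV R4, 61  → R4 = 61
  MOV R2, R1  → R2 = 55  (save R1)
  MOV R1, R4  → R1 = 61  (R1 gets R4's value)
  MOV R4, R2  → R4 = 55  (R4 gets saved value)
Final: R4 = 55

55


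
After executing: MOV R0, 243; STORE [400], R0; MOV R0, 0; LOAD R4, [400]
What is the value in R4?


Register and memory trace:
  MOV R0, 243  → R0 = 243
  STORE [400], R0  → mem[400] = 243
  MOV R0, 0  → R0 = 0
  LOAD R4, [400]  → R4 = mem[400] = 243
Final: R4 = 243

243


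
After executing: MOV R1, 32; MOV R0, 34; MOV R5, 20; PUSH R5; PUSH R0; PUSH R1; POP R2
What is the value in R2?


Stack trace (top is rightmost):
  MOV R1, 32  → R1 = 32
  MOV R0, 34  → R0 = 34
  MOV R5, 20  → R5 = 20
  PUSH R5  → stack: [20]
  PUSH R0  → stack: [20, 34]
  PUSH R1  → stack: [20, 34, 32]
  POP R2  → R2 = 32, stack: [20, 34]
Final: R2 = 32

32


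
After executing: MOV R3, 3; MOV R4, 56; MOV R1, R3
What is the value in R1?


Register state trace:
  MOV R3, 3  → R3 = 3
  MOV R4, 56  → R4 = 56
  MOV R1, R3  → R1 = 3
Final: R1 = 3

3


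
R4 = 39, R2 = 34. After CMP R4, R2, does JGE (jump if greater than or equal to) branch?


Trace:
  R4 = 39, R2 = 34
  CMP R4, R2  → compares 39 vs 34
  JGE checks: is 39 greater than or equal to 34?
  39 > 34, so condition is true
Branch taken: Yes

Yes


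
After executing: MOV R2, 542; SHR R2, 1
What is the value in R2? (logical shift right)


Register state trace:
  MOV R2, 542  → R2 = 542
  SHR R2, 1  → R2 = 542 >> 1 = 542 // 2^1 = 271
Final: R2 = 271

271


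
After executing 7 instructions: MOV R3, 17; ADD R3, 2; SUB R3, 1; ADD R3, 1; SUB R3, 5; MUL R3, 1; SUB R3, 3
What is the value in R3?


Register state trace:
  MOV R3, 17  → R3 = 17
  ADD R3, 2  → R3 = 17 + 2 = 19
  SUB R3, 1  → R3 = 19 - 1 = 18
  ADD R3, 1  → R3 = 18 + 1 = 19
  SUB R3, 5  → R3 = 19 - 5 = 14
  MUL R3, 1  → R3 = 14 * 1 = 14
  SUB R3, 3  → R3 = 14 - 3 = 11
Final: R3 = 11

11


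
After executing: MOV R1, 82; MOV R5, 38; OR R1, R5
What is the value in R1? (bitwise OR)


Register state trace:
  MOV R1, 82  → R1 = 82 (0b01010010)
  MOV R5, 38  → R5 = 38 (0b00100110)
  OR R1, R5   → R1 = 82 OR 38 = 118 (0b01110110)
Final: R1 = 118

118


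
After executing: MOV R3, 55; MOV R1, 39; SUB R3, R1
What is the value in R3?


Register state trace:
  MOV R3, 55  → R3 = 55
  MOV R1, 39  → R1 = 39
  SUB R3, R1  → R3 = 55 - 39 = 16
Final: R3 = 16

16


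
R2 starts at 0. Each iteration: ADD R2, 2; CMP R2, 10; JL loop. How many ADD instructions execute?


Loop trace (R2 starts at 0, target 10, step 2):
  ADD #1: R2 = 0 + 2 = 2  → 2 < 10, loop
  ADD #2: R2 = 2 + 2 = 4  → 4 < 10, loop
  ADD #3: R2 = 4 + 2 = 6  → 6 < 10, loop
  ADD #4: R2 = 6 + 2 = 8  → 8 < 10, loop
  ADD #5: R2 = 8 + 2 = 10  → 10 >= 10, exit
Total ADD instructions: 5

5


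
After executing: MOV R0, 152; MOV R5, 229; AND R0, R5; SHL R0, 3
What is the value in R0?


Register state trace:
  MOV R0, 152  → R0 = 152 (0b10011000)
  MOV R5, 229  → R5 = 229 (0b11100101)
  AND R0, R5  → R0 = 152 AND 229 = 128 (0b10000000)
  SHL R0, 3  → R0 = 128 << 3 = 1024
Final: R0 = 1024

1024


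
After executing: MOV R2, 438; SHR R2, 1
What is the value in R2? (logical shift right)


Register state trace:
  MOV R2, 438  → R2 = 438
  SHR R2, 1  → R2 = 438 >> 1 = 438 // 2^1 = 219
Final: R2 = 219

219


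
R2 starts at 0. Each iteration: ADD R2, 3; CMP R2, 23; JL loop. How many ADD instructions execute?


Loop trace (R2 starts at 0, target 23, step 3):
  ADD #1: R2 = 0 + 3 = 3  → 3 < 23, loop
  ADD #2: R2 = 3 + 3 = 6  → 6 < 23, loop
  ADD #3: R2 = 6 + 3 = 9  → 9 < 23, loop
  ADD #4: R2 = 9 + 3 = 12  → 12 < 23, loop
  ADD #5: R2 = 12 + 3 = 15  → 15 < 23, loop
  ADD #6: R2 = 15 + 3 = 18  → 18 < 23, loop
  ADD #7: R2 = 18 + 3 = 21  → 21 < 23, loop
  ADD #8: R2 = 21 + 3 = 24  → 24 >= 23, exit
Total ADD instructions: 8

8


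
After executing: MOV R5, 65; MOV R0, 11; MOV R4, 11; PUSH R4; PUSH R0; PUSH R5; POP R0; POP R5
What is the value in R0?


Stack trace (top is rightmost):
  MOV R5, 65  → R5 = 65
  MOV R0, 11  → R0 = 11
  MOV R4, 11  → R4 = 11
  PUSH R4  → stack: [11]
  PUSH R0  → stack: [11, 11]
  PUSH R5  → stack: [11, 11, 65]
  POP R0  → R0 = 65, stack: [11, 11]
  POP R5  → R5 = 11, stack: [11]
Final: R0 = 65

65


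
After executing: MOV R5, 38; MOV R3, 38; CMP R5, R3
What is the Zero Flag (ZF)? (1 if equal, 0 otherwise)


Register state trace:
  MOV R5, 38  → R5 = 38
  MOV R3, 38  → R3 = 38
  CMP R5, R3  → computes 38 - 38 = 0
  Result is zero, so values are equal
ZF = 1

1


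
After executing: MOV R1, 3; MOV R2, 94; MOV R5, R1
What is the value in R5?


Register state trace:
  MOV R1, 3  → R1 = 3
  MOV R2, 94  → R2 = 94
  MOV R5, R1  → R5 = 3
Final: R5 = 3

3


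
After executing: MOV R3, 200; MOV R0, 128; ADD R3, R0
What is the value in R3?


Register state trace:
  MOV R3, 200  → R3 = 200
  MOV R0, 128  → R0 = 128
  ADD R3, R0  → R3 = 200 + 128 = 328
Final: R3 = 328

328


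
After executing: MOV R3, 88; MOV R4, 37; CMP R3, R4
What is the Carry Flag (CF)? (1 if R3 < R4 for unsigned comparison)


Register state trace:
  MOV R3, 88  → R3 = 88
  MOV R4, 37  → R4 = 37
  CMP R3, R4  → unsigned 88 - 37: no borrow
  88 >= 37, so CF = 0
CF = 0

0


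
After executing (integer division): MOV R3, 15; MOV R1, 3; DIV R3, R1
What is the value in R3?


Register state trace:
  MOV R3, 15  → R3 = 15
  MOV R1, 3  → R1 = 3
  DIV R3, R1  → R3 = 15 // 3 = 5
Final: R3 = 5

5


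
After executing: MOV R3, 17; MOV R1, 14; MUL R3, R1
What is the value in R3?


Register state trace:
  MOV R3, 17  → R3 = 17
  MOV R1, 14  → R1 = 14
  MUL R3, R1  → R3 = 17 * 14 = 238
Final: R3 = 238

238


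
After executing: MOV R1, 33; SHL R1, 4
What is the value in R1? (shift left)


Register state trace:
  MOV R1, 33  → R1 = 33
  SHL R1, 4  → R1 = 33 << 4 = 33 * 2^4 = 528
Final: R1 = 528

528


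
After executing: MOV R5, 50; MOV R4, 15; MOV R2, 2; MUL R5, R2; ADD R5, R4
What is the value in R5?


Register state trace:
  MOV R5, 50  → R5 = 50
  MOV R4, 15  → R4 = 15
  MOV R2, 2  → R2 = 2
  MUL R5, R2  → R5 = 50 * 2 = 100
  ADD R5, R4  → R5 = 100 + 15 = 115
Final: R5 = 115

115


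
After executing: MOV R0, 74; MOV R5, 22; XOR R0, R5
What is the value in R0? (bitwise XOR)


Register state trace:
  MOV R0, 74  → R0 = 74 (0b01001010)
  MOV R5, 22  → R5 = 22 (0b00010110)
  XOR R0, R5  → R0 = 74 XOR 22 = 92 (0b01011100)
Final: R0 = 92

92


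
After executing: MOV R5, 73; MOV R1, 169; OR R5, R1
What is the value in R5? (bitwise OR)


Register state trace:
  MOV R5, 73  → R5 = 73 (0b01001001)
  MOV R1, 169  → R1 = 169 (0b10101001)
  OR R5, R1   → R5 = 73 OR 169 = 233 (0b11101001)
Final: R5 = 233

233


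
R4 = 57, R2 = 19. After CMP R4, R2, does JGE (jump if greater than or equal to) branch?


Trace:
  R4 = 57, R2 = 19
  CMP R4, R2  → compares 57 vs 19
  JGE checks: is 57 greater than or equal to 19?
  57 > 19, so condition is true
Branch taken: Yes

Yes


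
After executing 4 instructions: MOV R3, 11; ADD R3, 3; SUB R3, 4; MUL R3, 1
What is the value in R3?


Register state trace:
  MOV R3, 11  → R3 = 11
  ADD R3, 3  → R3 = 11 + 3 = 14
  SUB R3, 4  → R3 = 14 - 4 = 10
  MUL R3, 1  → R3 = 10 * 1 = 10
Final: R3 = 10

10


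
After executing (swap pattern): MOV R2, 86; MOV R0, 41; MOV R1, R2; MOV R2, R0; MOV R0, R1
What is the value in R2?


Register state trace (swap pattern):
  MOV R2, 86  → R2 = 86
  MOV R0, 41  → R0 = 41
  MOV R1, R2  → R1 = 86  (save R2)
  MOV R2, R0  → R2 = 41  (R2 gets R0's value)
  MOV R0, R1  → R0 = 86  (R0 gets saved value)
Final: R2 = 41

41


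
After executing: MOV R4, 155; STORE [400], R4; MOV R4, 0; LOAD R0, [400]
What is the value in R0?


Register and memory trace:
  MOV R4, 155  → R4 = 155
  STORE [400], R4  → mem[400] = 155
  MOV R4, 0  → R4 = 0
  LOAD R0, [400]  → R0 = mem[400] = 155
Final: R0 = 155

155


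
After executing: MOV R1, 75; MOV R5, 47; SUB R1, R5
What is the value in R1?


Register state trace:
  MOV R1, 75  → R1 = 75
  MOV R5, 47  → R5 = 47
  SUB R1, R5  → R1 = 75 - 47 = 28
Final: R1 = 28

28


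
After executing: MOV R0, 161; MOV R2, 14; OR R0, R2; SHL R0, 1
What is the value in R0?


Register state trace:
  MOV R0, 161  → R0 = 161 (0b10100001)
  MOV R2, 14  → R2 = 14 (0b00001110)
  OR R0, R2  → R0 = 161 OR 14 = 175 (0b10101111)
  SHL R0, 1  → R0 = 175 << 1 = 350
Final: R0 = 350

350


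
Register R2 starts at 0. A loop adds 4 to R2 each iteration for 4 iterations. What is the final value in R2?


Starting value: R2 = 0
  Iter 1: R2 = 0 + 4 = 4
  Iter 2: R2 = 4 + 4 = 8
  Iter 3: R2 = 8 + 4 = 12
  Iter 4: R2 = 12 + 4 = 16
Final: R2 = 16

16


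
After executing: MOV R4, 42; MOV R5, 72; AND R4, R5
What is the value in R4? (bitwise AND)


Register state trace:
  MOV R4, 42  → R4 = 42 (0b00101010)
  MOV R5, 72  → R5 = 72 (0b01001000)
  AND R4, R5  → R4 = 42 AND 72 = 8 (0b00001000)
Final: R4 = 8

8


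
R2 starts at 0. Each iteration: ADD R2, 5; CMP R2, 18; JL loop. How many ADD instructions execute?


Loop trace (R2 starts at 0, target 18, step 5):
  ADD #1: R2 = 0 + 5 = 5  → 5 < 18, loop
  ADD #2: R2 = 5 + 5 = 10  → 10 < 18, loop
  ADD #3: R2 = 10 + 5 = 15  → 15 < 18, loop
  ADD #4: R2 = 15 + 5 = 20  → 20 >= 18, exit
Total ADD instructions: 4

4


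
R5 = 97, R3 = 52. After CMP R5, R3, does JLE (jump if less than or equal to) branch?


Trace:
  R5 = 97, R3 = 52
  CMP R5, R3  → compares 97 vs 52
  JLE checks: is 97 less than or equal to 52?
  97 > 52, so condition is false
Branch taken: No

No


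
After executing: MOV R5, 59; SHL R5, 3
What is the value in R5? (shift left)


Register state trace:
  MOV R5, 59  → R5 = 59
  SHL R5, 3  → R5 = 59 << 3 = 59 * 2^3 = 472
Final: R5 = 472

472


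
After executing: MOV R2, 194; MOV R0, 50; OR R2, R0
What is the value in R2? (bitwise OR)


Register state trace:
  MOV R2, 194  → R2 = 194 (0b11000010)
  MOV R0, 50  → R0 = 50 (0b00110010)
  OR R2, R0   → R2 = 194 OR 50 = 242 (0b11110010)
Final: R2 = 242

242


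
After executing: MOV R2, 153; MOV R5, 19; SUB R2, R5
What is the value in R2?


Register state trace:
  MOV R2, 153  → R2 = 153
  MOV R5, 19  → R5 = 19
  SUB R2, R5  → R2 = 153 - 19 = 134
Final: R2 = 134

134


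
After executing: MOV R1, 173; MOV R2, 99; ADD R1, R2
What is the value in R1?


Register state trace:
  MOV R1, 173  → R1 = 173
  MOV R2, 99  → R2 = 99
  ADD R1, R2  → R1 = 173 + 99 = 272
Final: R1 = 272

272


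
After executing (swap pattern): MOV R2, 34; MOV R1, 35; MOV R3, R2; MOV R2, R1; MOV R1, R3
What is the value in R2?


Register state trace (swap pattern):
  MOV R2, 34  → R2 = 34
  MOV R1, 35  → R1 = 35
  MOV R3, R2  → R3 = 34  (save R2)
  MOV R2, R1  → R2 = 35  (R2 gets R1's value)
  MOV R1, R3  → R1 = 34  (R1 gets saved value)
Final: R2 = 35

35


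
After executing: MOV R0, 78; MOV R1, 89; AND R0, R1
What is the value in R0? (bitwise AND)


Register state trace:
  MOV R0, 78  → R0 = 78 (0b01001110)
  MOV R1, 89  → R1 = 89 (0b01011001)
  AND R0, R1  → R0 = 78 AND 89 = 72 (0b01001000)
Final: R0 = 72

72


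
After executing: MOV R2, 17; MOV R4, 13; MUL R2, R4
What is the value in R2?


Register state trace:
  MOV R2, 17  → R2 = 17
  MOV R4, 13  → R4 = 13
  MUL R2, R4  → R2 = 17 * 13 = 221
Final: R2 = 221

221


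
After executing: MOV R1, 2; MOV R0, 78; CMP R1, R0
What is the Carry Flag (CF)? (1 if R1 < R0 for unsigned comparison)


Register state trace:
  MOV R1, 2  → R1 = 2
  MOV R0, 78  → R0 = 78
  CMP R1, R0  → unsigned 2 - 78: borrow occurs
  2 < 78, so CF = 1
CF = 1

1


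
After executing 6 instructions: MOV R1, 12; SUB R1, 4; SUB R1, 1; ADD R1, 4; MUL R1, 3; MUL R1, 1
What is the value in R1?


Register state trace:
  MOV R1, 12  → R1 = 12
  SUB R1, 4  → R1 = 12 - 4 = 8
  SUB R1, 1  → R1 = 8 - 1 = 7
  ADD R1, 4  → R1 = 7 + 4 = 11
  MUL R1, 3  → R1 = 11 * 3 = 33
  MUL R1, 1  → R1 = 33 * 1 = 33
Final: R1 = 33

33


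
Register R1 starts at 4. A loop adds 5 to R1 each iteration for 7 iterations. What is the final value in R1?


Starting value: R1 = 4
  Iter 1: R1 = 4 + 5 = 9
  Iter 2: R1 = 9 + 5 = 14
  Iter 3: R1 = 14 + 5 = 19
  Iter 4: R1 = 19 + 5 = 24
  Iter 5: R1 = 24 + 5 = 29
  Iter 6: R1 = 29 + 5 = 34
  Iter 7: R1 = 34 + 5 = 39
Final: R1 = 39

39


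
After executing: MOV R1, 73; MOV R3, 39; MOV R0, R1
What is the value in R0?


Register state trace:
  MOV R1, 73  → R1 = 73
  MOV R3, 39  → R3 = 39
  MOV R0, R1  → R0 = 73
Final: R0 = 73

73


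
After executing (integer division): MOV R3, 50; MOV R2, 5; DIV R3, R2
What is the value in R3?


Register state trace:
  MOV R3, 50  → R3 = 50
  MOV R2, 5  → R2 = 5
  DIV R3, R2  → R3 = 50 // 5 = 10
Final: R3 = 10

10


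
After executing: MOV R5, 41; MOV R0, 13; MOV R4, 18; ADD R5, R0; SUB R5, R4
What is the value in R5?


Register state trace:
  MOV R5, 41  → R5 = 41
  MOV R0, 13  → R0 = 13
  MOV R4, 18  → R4 = 18
  ADD R5, R0  → R5 = 41 + 13 = 54
  SUB R5, R4  → R5 = 54 - 18 = 36
Final: R5 = 36

36


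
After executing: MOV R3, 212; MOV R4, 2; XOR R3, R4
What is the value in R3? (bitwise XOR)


Register state trace:
  MOV R3, 212  → R3 = 212 (0b11010100)
  MOV R4, 2  → R4 = 2 (0b00000010)
  XOR R3, R4  → R3 = 212 XOR 2 = 214 (0b11010110)
Final: R3 = 214

214


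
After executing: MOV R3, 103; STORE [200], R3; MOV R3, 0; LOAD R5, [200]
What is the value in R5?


Register and memory trace:
  MOV R3, 103  → R3 = 103
  STORE [200], R3  → mem[200] = 103
  MOV R3, 0  → R3 = 0
  LOAD R5, [200]  → R5 = mem[200] = 103
Final: R5 = 103

103


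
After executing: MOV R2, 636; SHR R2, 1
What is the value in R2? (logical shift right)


Register state trace:
  MOV R2, 636  → R2 = 636
  SHR R2, 1  → R2 = 636 >> 1 = 636 // 2^1 = 318
Final: R2 = 318

318


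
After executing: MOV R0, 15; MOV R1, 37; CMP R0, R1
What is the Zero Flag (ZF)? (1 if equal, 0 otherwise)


Register state trace:
  MOV R0, 15  → R0 = 15
  MOV R1, 37  → R1 = 37
  CMP R0, R1  → computes 15 - 37 = -22
  Result is nonzero, so values are not equal
ZF = 0

0


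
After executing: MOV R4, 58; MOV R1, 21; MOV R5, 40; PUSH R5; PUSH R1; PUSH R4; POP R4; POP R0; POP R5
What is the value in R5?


Stack trace (top is rightmost):
  MOV R4, 58  → R4 = 58
  MOV R1, 21  → R1 = 21
  MOV R5, 40  → R5 = 40
  PUSH R5  → stack: [40]
  PUSH R1  → stack: [40, 21]
  PUSH R4  → stack: [40, 21, 58]
  POP R4  → R4 = 58, stack: [40, 21]
  POP R0  → R0 = 21, stack: [40]
  POP R5  → R5 = 40, stack: []
Final: R5 = 40

40
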